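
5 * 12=60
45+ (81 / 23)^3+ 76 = 2003648 / 12167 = 164.68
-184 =-184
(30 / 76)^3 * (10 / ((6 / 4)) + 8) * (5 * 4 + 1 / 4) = 1002375 / 54872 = 18.27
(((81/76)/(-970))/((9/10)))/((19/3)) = -27/140068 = -0.00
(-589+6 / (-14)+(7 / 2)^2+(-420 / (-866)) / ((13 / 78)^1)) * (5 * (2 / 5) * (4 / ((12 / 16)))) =-18566488 / 3031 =-6125.53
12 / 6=2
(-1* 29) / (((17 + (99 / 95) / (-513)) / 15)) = -2355525 / 92044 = -25.59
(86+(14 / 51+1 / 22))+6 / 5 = 490987 / 5610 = 87.52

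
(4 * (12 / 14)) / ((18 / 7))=4 / 3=1.33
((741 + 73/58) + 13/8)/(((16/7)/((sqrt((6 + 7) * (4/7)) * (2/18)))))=57527 * sqrt(91)/5568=98.56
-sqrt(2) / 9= -0.16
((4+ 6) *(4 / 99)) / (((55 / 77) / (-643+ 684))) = 2296 / 99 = 23.19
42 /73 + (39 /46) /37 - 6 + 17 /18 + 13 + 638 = 361486550 /559107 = 646.54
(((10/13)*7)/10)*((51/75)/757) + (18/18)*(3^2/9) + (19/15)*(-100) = -92751068/738075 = -125.67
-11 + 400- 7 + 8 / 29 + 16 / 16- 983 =-17392 / 29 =-599.72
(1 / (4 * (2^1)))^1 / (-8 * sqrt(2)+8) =-sqrt(2) / 64 -1 / 64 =-0.04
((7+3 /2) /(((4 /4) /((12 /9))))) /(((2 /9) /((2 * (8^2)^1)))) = 6528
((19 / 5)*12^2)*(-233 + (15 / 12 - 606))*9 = -20628756 / 5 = -4125751.20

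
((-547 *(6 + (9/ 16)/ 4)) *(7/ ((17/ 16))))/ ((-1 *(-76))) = -1504797/ 5168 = -291.18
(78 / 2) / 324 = 13 / 108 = 0.12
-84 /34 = -42 /17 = -2.47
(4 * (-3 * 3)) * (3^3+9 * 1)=-1296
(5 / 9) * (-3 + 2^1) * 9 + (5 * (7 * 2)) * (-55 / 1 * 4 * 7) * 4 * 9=-3880805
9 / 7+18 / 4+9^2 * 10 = 11421 / 14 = 815.79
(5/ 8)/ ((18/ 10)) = 25/ 72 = 0.35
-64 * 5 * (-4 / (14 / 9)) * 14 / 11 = 11520 / 11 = 1047.27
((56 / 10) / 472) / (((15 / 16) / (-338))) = -18928 / 4425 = -4.28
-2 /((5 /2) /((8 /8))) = -4 /5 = -0.80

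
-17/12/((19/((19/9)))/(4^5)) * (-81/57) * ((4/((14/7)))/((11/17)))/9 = 147968/1881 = 78.66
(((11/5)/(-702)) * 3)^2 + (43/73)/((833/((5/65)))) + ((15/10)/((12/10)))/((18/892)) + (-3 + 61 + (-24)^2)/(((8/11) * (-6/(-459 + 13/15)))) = 5545952634404279/83241440100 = 66624.90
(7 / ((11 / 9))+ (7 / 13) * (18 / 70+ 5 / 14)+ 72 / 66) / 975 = 10223 / 1394250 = 0.01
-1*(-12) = 12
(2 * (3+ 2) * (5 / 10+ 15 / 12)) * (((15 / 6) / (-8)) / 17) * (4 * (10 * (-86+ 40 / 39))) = 1449875 / 1326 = 1093.42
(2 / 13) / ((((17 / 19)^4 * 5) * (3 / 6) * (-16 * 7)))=-130321 / 152008220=-0.00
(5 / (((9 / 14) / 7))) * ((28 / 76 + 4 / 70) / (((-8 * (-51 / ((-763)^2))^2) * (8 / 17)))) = -671401994975341 / 837216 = -801945967.32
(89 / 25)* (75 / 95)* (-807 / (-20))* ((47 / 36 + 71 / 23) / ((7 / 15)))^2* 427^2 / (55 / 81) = 95449482399398229 / 35379520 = 2697873865.99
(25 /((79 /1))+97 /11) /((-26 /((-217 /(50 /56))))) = 24115644 /282425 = 85.39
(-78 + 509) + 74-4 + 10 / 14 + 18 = 3638 / 7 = 519.71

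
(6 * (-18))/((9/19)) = -228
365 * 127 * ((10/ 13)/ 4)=231775/ 26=8914.42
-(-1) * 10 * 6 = 60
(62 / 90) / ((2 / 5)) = 31 / 18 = 1.72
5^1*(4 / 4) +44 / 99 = 49 / 9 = 5.44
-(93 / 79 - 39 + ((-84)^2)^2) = -3933180756 / 79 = -49787098.18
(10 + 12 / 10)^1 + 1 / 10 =113 / 10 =11.30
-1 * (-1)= 1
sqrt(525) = 5 * sqrt(21) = 22.91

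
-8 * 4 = -32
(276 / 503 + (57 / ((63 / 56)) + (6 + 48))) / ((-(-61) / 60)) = 3175400 / 30683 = 103.49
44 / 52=11 / 13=0.85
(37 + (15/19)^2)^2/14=92235362/912247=101.11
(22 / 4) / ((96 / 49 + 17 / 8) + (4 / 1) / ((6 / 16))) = 588 / 1577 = 0.37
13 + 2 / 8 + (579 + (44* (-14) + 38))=57 / 4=14.25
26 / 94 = 13 / 47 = 0.28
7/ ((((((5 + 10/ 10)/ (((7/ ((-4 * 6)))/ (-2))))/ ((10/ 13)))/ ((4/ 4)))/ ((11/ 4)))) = 2695/ 7488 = 0.36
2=2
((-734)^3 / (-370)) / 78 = 98861726 / 7215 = 13702.25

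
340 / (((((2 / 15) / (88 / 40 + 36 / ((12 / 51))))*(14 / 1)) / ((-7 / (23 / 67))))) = -13257960 / 23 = -576433.04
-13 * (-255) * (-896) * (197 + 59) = -760381440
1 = 1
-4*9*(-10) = 360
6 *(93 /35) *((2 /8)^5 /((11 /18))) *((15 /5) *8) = 7533 /12320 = 0.61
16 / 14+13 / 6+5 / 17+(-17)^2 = 208919 / 714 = 292.60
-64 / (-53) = 64 / 53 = 1.21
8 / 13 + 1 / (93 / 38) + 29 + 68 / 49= 1860863 / 59241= 31.41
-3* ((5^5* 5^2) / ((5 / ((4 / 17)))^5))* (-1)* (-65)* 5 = -24960000 / 1419857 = -17.58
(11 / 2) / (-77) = -1 / 14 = -0.07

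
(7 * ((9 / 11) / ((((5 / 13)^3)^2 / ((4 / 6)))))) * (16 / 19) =3243615648 / 3265625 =993.26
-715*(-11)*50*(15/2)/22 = 268125/2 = 134062.50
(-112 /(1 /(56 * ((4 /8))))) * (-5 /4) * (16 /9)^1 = 62720 /9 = 6968.89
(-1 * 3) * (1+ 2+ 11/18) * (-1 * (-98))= -3185/3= -1061.67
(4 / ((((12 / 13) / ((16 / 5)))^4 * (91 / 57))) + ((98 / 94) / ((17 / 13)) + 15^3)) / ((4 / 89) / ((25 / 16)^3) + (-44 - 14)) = -392453503901275 / 6088753402263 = -64.46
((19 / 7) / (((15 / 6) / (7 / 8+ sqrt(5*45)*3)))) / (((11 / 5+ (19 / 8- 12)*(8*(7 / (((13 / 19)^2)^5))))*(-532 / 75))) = 0.00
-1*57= -57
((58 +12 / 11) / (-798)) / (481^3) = -25 / 37571406873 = -0.00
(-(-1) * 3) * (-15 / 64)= -45 / 64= -0.70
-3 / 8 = -0.38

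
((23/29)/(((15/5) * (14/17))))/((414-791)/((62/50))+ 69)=-0.00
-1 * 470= -470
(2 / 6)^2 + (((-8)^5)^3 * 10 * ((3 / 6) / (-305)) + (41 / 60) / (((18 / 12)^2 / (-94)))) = 576792985034.38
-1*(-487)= 487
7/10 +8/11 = 157/110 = 1.43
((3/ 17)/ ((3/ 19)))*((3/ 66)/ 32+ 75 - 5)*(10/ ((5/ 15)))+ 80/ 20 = 2351.11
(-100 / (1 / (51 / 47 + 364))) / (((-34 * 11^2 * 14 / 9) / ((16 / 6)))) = 10295400 / 676753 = 15.21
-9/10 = -0.90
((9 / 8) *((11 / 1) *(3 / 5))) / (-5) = -297 / 200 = -1.48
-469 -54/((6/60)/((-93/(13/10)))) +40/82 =20340483/533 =38162.26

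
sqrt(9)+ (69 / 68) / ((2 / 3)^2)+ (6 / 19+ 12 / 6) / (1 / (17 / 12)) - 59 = -781963 / 15504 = -50.44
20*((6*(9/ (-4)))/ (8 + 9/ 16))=-4320/ 137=-31.53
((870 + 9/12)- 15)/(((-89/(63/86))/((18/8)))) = -1940841/122464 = -15.85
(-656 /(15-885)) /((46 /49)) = 8036 /10005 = 0.80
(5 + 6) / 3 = 11 / 3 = 3.67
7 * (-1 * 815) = -5705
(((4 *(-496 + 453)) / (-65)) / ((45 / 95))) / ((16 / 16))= 3268 / 585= 5.59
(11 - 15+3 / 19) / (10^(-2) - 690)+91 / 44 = 119620471 / 57683164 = 2.07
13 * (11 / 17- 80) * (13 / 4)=-227981 / 68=-3352.66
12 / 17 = 0.71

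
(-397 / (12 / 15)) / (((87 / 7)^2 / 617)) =-60012505 / 30276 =-1982.18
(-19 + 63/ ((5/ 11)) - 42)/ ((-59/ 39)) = -15132/ 295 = -51.29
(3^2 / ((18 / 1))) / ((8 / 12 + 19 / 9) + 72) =9 / 1346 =0.01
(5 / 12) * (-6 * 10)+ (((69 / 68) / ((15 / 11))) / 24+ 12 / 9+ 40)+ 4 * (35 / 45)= 19.48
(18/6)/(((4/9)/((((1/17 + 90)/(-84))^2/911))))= 7031883/825642944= 0.01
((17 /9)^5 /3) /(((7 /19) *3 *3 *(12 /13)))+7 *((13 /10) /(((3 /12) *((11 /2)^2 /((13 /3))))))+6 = 13.83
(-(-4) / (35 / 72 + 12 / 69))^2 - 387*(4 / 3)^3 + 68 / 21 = -22011057308 / 25087629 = -877.37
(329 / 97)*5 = 1645 / 97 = 16.96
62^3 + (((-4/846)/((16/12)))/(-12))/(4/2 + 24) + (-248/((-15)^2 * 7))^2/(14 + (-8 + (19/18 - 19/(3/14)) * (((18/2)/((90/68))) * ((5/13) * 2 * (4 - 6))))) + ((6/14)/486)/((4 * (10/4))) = 311918941862522683709/1308780091710000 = 238328.00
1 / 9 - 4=-35 / 9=-3.89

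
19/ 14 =1.36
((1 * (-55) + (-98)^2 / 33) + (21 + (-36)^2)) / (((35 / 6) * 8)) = 5125 / 154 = 33.28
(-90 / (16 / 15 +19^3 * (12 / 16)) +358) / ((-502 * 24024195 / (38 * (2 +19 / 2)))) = -24147746437 / 1861598089507455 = -0.00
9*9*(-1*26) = -2106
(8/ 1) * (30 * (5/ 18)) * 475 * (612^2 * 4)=47442240000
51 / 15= 17 / 5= 3.40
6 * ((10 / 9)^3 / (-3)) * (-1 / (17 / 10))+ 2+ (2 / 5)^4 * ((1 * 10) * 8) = 8770858 / 1549125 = 5.66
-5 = -5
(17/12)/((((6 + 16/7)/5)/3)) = 595/232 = 2.56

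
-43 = -43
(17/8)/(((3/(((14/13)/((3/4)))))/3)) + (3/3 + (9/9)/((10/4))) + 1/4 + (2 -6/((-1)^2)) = 0.70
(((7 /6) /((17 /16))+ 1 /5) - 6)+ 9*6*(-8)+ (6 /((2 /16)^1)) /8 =-109829 /255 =-430.70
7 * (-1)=-7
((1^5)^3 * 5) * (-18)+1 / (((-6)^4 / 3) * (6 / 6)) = -38879 / 432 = -90.00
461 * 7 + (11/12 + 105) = 39995/12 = 3332.92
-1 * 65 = -65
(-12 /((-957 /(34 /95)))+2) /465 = 60746 /14091825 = 0.00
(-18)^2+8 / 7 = 2276 / 7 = 325.14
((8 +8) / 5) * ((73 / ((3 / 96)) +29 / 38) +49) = 725272 / 95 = 7634.44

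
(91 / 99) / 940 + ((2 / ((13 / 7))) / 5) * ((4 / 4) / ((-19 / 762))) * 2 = -79416631 / 4597164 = -17.28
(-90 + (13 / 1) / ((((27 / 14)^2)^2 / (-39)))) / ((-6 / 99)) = 123395437 / 59049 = 2089.71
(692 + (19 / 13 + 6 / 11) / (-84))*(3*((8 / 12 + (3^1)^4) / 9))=18837.13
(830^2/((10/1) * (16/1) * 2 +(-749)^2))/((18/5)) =1722250/5051889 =0.34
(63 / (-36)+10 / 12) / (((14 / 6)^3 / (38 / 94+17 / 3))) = -0.44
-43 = -43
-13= -13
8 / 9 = 0.89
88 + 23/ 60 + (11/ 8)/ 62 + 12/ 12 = 665177/ 7440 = 89.41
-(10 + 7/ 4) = -47/ 4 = -11.75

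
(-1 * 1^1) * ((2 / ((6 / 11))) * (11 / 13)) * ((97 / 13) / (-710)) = 11737 / 359970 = 0.03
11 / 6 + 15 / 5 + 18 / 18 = 35 / 6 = 5.83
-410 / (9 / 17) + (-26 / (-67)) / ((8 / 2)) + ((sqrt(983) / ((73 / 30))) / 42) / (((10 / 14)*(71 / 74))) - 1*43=-985721 / 1206 + 74*sqrt(983) / 5183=-816.90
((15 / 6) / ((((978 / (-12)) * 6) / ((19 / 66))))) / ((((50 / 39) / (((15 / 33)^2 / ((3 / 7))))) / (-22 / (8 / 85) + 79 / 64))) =128646245 / 999719424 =0.13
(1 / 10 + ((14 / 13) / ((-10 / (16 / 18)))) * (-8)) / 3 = 1013 / 3510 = 0.29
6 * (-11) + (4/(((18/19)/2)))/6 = -1744/27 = -64.59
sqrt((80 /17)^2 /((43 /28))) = 160 *sqrt(301) /731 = 3.80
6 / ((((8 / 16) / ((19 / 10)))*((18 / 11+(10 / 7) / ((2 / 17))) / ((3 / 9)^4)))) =2926 / 143235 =0.02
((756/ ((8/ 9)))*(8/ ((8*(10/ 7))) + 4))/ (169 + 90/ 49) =3917403/ 167420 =23.40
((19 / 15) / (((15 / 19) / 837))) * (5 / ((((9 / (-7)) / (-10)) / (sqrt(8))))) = 147713.66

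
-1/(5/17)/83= -17/415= -0.04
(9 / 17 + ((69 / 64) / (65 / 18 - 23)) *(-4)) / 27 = 0.03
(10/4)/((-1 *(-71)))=5/142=0.04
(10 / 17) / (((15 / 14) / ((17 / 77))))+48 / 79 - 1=-0.27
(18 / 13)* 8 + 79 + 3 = 1210 / 13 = 93.08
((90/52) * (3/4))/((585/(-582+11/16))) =-27903/21632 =-1.29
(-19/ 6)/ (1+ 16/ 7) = -133/ 138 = -0.96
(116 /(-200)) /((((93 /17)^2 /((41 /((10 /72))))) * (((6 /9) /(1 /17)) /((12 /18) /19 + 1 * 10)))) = -5.07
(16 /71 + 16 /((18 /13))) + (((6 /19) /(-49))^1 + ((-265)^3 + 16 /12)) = -11071025601179 /594909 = -18609611.89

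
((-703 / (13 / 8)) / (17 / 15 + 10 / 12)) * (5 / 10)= -84360 / 767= -109.99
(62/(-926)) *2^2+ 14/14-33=-14940/463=-32.27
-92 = -92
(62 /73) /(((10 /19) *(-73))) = -589 /26645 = -0.02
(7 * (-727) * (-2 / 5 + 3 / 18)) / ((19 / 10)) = 35623 / 57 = 624.96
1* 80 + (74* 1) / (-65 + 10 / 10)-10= 2203 / 32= 68.84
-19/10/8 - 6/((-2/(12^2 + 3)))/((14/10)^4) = 449069/3920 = 114.56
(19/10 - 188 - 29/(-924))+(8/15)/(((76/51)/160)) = -11306543/87780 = -128.81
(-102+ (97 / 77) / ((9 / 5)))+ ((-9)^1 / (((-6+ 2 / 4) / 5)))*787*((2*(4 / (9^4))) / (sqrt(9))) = -98.68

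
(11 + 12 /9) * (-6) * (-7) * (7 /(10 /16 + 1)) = 2231.38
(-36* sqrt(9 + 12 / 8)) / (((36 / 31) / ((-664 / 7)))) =10292* sqrt(42) / 7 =9528.54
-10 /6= -5 /3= -1.67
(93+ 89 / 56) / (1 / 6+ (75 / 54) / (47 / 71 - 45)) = 37518651 / 53683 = 698.89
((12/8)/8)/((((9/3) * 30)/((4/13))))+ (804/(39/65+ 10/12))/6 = 6271243/67080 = 93.49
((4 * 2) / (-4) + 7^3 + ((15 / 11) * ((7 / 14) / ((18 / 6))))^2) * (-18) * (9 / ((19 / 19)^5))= -13370589 / 242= -55250.37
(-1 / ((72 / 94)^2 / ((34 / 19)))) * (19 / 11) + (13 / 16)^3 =-17269609 / 3649536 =-4.73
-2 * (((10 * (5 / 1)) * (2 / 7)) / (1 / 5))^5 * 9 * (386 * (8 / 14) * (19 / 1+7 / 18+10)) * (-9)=229718250000000000000 / 117649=1952572907547025.47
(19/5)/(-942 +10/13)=-13/3220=-0.00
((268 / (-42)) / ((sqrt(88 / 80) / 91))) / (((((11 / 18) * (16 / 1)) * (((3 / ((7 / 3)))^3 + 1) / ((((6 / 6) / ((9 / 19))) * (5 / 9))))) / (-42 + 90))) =-423605 * sqrt(110) / 4356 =-1019.93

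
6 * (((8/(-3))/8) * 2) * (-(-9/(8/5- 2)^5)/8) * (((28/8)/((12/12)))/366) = 65625/15616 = 4.20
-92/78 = -46/39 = -1.18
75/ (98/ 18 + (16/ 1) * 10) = 0.45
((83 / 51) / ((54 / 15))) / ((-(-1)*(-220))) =-83 / 40392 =-0.00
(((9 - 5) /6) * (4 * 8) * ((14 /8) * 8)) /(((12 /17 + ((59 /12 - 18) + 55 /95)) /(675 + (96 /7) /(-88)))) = -8593433088 /503041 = -17082.97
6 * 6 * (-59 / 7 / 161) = -2124 / 1127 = -1.88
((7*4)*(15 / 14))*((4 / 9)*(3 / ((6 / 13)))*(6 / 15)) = 104 / 3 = 34.67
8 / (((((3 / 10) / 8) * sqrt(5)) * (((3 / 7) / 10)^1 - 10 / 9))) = -26880 * sqrt(5) / 673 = -89.31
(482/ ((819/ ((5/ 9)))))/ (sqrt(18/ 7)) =1205 * sqrt(14)/ 22113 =0.20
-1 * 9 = -9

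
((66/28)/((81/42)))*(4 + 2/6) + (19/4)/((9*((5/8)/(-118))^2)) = 12702263/675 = 18818.17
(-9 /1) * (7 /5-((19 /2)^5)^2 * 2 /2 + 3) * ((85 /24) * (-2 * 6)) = -4690265683770981 /2048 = -2290168790903.80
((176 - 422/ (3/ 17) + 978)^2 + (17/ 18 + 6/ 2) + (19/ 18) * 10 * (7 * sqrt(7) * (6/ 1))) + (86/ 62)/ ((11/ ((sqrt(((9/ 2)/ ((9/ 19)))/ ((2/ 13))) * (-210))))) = 1531962.58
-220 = -220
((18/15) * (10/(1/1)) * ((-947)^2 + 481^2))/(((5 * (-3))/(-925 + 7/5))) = 4167911248/5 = 833582249.60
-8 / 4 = -2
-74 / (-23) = 74 / 23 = 3.22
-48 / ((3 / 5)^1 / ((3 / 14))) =-120 / 7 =-17.14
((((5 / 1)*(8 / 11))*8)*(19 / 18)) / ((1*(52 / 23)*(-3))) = -17480 / 3861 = -4.53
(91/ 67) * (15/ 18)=1.13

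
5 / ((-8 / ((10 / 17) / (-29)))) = 25 / 1972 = 0.01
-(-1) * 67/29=67/29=2.31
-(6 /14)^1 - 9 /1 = -66 /7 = -9.43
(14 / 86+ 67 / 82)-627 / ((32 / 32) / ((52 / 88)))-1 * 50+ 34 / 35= -25826548 / 61705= -418.55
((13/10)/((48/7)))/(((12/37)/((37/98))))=17797/80640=0.22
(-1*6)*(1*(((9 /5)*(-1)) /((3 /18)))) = 324 /5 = 64.80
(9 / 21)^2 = 9 / 49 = 0.18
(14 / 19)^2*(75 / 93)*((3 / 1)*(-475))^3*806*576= -588205800000000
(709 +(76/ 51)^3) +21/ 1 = 97274206/ 132651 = 733.31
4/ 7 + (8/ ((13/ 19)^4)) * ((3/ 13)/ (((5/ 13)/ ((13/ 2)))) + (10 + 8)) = 799699592/ 999635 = 799.99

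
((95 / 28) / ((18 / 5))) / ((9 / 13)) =6175 / 4536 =1.36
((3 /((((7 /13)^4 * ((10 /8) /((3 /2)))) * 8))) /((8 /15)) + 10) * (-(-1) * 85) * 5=654273475 /76832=8515.64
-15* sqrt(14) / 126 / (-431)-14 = -14+5* sqrt(14) / 18102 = -14.00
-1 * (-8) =8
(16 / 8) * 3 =6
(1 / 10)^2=1 / 100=0.01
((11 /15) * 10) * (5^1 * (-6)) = -220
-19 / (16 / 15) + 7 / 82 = -11629 / 656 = -17.73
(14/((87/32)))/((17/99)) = 14784/493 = 29.99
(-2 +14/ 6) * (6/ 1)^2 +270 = 282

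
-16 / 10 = -8 / 5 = -1.60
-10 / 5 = -2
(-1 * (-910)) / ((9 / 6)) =1820 / 3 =606.67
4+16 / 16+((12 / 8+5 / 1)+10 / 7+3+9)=349 / 14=24.93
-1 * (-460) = 460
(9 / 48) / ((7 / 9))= 27 / 112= 0.24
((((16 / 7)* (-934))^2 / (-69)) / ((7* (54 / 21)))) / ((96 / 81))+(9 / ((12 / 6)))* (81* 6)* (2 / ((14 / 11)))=383753 / 1127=340.51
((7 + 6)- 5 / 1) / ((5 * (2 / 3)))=12 / 5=2.40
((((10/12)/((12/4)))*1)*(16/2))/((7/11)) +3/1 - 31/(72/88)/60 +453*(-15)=-25662947/3780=-6789.14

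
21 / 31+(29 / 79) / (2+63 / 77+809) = 14824759 / 21869570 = 0.68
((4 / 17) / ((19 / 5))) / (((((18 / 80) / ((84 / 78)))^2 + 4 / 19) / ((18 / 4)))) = 28224000 / 25746347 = 1.10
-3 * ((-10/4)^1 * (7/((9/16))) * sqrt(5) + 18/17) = -54/17 + 280 * sqrt(5)/3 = 205.52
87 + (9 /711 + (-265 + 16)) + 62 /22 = -138318 /869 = -159.17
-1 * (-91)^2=-8281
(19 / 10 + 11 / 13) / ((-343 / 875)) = -1275 / 182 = -7.01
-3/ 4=-0.75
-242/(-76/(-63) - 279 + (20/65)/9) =198198/227485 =0.87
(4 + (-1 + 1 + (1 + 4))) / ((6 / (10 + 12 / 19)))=303 / 19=15.95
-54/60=-9/10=-0.90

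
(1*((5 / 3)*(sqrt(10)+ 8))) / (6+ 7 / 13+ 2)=65*sqrt(10) / 333+ 520 / 333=2.18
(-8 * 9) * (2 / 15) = -48 / 5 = -9.60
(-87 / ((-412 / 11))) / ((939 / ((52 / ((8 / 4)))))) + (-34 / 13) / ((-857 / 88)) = 239119903 / 718349398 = 0.33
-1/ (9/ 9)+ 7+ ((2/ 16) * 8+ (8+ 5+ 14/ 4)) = 47/ 2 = 23.50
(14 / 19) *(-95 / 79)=-70 / 79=-0.89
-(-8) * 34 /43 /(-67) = -272 /2881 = -0.09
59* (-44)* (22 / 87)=-57112 / 87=-656.46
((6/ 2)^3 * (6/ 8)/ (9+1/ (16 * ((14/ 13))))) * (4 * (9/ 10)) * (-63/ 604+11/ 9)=13782636/ 1531895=9.00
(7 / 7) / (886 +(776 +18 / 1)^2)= 1 / 631322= 0.00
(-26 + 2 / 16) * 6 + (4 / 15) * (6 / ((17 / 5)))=-10525 / 68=-154.78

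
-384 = -384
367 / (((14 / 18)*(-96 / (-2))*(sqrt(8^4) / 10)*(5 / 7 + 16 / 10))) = 9175 / 13824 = 0.66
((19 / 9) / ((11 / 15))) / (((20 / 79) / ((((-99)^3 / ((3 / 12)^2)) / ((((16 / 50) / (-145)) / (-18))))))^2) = 720171693936247588509375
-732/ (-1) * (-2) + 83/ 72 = -105325/ 72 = -1462.85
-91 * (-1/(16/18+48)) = 819/440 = 1.86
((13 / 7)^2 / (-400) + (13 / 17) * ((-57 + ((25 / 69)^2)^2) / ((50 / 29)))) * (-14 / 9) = 190948149675881 / 4855297318200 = 39.33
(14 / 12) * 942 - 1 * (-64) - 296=867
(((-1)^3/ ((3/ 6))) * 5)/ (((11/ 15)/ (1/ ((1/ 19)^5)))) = -371414850/ 11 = -33764986.36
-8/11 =-0.73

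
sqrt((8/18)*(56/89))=4*sqrt(1246)/267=0.53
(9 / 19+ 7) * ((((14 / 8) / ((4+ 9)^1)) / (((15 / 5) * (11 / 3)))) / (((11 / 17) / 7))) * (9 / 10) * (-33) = -1596861 / 54340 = -29.39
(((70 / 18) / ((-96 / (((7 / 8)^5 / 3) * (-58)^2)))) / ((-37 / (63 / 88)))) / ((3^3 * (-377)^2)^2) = 4117715 / 134512845824829947904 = 0.00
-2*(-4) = 8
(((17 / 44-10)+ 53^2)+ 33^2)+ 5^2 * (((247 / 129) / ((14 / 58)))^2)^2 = 3009581857659106109 / 29255240840364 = 102873.26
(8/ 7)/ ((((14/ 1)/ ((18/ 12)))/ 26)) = 156/ 49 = 3.18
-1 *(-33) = 33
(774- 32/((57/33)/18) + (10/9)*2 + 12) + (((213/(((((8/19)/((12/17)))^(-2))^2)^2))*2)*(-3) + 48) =5970955691052998/12381017456889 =482.27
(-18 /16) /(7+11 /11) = -9 /64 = -0.14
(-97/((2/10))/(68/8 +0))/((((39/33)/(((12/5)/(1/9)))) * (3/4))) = -307296/221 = -1390.48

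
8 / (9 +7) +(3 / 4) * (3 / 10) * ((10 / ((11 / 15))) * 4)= 281 / 22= 12.77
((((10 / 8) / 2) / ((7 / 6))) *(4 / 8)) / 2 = 15 / 112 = 0.13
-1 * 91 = -91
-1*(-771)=771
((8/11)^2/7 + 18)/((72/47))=359785/30492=11.80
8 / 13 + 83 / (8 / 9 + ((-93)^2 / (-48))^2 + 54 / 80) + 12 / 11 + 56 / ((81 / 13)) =3564858461116 / 333273222711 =10.70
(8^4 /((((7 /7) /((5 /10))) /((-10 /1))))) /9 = -20480 /9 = -2275.56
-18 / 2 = -9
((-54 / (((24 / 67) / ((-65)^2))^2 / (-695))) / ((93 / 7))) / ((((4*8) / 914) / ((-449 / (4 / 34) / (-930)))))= 271973966236736798125 / 5904384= 46063055220787.94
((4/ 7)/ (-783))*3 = -4/ 1827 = -0.00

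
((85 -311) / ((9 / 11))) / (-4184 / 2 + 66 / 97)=120571 / 912861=0.13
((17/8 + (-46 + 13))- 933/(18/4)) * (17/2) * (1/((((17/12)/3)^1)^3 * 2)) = -2778462/289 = -9614.06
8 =8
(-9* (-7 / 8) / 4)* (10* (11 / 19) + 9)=17703 / 608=29.12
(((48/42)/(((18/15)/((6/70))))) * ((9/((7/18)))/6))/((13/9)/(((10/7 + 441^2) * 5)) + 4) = 6616292220/84051447193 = 0.08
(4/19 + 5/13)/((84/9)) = 63/988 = 0.06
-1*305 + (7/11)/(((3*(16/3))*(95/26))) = -2549709/8360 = -304.99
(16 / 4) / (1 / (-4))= -16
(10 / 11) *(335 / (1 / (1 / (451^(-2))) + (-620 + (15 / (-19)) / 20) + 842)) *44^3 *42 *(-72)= -353440393.95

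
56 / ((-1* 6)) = -28 / 3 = -9.33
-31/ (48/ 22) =-341/ 24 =-14.21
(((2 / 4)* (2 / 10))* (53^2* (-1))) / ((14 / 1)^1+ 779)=-2809 / 7930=-0.35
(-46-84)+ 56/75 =-9694/75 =-129.25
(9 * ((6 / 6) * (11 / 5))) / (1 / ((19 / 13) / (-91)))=-1881 / 5915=-0.32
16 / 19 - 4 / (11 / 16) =-4.98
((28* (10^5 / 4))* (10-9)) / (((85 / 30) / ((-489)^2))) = 1004308200000 / 17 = 59076952941.18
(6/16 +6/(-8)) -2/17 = -67/136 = -0.49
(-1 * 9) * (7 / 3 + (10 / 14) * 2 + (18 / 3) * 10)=-4017 / 7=-573.86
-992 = -992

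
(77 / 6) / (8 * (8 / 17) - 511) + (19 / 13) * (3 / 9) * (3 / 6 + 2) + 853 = 287262425 / 336297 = 854.19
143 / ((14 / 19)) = 2717 / 14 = 194.07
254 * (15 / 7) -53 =3439 / 7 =491.29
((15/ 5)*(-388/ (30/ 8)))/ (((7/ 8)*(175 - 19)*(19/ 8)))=-0.96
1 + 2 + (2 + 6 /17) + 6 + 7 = 312 /17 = 18.35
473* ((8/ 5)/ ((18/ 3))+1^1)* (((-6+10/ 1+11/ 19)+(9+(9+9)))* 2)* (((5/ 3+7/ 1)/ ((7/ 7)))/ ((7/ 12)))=3935360/ 7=562194.29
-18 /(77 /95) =-1710 /77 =-22.21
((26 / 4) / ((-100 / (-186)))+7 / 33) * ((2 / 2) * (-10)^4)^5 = 40597000000000000000000 / 33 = 1230212121212121212121.21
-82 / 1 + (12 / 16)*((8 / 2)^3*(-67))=-3298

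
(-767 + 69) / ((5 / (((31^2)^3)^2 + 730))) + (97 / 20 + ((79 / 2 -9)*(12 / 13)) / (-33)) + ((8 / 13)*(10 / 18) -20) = -566062366327706726783077 / 5148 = -109957724616881648559.26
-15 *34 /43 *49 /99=-8330 /1419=-5.87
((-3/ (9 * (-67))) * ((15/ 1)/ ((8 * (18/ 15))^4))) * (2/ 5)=0.00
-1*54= -54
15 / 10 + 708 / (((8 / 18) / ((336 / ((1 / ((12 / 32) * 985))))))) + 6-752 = 395412971 / 2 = 197706485.50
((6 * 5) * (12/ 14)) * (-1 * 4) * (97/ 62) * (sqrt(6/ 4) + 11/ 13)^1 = -17460 * sqrt(6)/ 217 -384120/ 2821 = -333.25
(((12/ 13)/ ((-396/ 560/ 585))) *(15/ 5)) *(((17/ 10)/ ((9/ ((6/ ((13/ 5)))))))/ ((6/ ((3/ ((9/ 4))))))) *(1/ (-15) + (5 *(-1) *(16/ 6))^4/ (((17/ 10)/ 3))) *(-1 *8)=1146878629120/ 11583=99013953.99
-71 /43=-1.65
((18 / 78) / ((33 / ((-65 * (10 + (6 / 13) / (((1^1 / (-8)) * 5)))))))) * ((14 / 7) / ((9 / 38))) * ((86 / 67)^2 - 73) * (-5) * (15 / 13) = -14633.83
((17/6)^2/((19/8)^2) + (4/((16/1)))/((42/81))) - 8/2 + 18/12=-108193/181944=-0.59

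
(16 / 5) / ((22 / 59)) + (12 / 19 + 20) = 30528 / 1045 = 29.21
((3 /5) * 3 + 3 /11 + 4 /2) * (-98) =-21952 /55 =-399.13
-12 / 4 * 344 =-1032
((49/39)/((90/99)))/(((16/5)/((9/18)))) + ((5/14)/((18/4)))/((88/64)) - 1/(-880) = 792221/2882880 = 0.27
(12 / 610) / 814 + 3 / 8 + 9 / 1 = 9310149 / 993080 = 9.38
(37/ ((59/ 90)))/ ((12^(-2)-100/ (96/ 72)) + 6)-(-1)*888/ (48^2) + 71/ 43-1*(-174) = 84794867495/ 483937824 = 175.22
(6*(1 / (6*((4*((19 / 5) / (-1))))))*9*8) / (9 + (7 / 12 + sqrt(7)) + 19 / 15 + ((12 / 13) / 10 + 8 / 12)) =-25426440 / 59078011 + 2190240*sqrt(7) / 59078011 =-0.33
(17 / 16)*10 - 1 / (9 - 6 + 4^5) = 87287 / 8216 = 10.62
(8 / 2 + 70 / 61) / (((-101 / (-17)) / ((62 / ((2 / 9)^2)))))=6701859 / 6161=1087.79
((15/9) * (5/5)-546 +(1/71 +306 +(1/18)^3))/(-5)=98681257/2070360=47.66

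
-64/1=-64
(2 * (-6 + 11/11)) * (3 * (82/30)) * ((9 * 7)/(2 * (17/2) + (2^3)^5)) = -5166/32785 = -0.16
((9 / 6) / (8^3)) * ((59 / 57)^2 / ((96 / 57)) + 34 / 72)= 6065 / 1867776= 0.00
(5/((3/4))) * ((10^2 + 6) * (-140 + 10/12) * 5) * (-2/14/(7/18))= 180632.65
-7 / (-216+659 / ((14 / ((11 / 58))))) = 5684 / 168143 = 0.03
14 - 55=-41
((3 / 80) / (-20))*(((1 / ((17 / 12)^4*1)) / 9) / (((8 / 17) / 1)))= -27 / 245650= -0.00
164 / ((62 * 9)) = 82 / 279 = 0.29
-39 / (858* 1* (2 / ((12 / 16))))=-3 / 176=-0.02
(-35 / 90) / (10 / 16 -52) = 28 / 3699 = 0.01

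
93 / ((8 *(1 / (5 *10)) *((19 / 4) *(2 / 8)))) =9300 / 19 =489.47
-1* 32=-32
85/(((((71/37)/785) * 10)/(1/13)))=493765/1846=267.48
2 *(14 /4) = 7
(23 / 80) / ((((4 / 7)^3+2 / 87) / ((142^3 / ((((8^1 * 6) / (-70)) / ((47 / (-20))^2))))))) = -1266160485860333 / 40025600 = -31633766.54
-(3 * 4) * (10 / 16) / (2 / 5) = -75 / 4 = -18.75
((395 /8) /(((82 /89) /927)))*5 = 162943425 /656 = 248389.37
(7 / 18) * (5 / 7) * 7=35 / 18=1.94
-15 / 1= -15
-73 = -73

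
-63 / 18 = -7 / 2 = -3.50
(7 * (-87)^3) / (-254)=4609521 / 254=18147.72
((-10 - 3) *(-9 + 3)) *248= 19344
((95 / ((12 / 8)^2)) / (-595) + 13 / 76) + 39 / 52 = 34597 / 40698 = 0.85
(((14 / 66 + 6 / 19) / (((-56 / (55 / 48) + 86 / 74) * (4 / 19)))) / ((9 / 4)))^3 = -229614424152875 / 18014748981086130993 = -0.00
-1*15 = -15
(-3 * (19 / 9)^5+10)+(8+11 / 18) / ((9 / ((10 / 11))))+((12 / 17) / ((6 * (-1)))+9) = -390328315 / 3680721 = -106.05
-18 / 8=-9 / 4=-2.25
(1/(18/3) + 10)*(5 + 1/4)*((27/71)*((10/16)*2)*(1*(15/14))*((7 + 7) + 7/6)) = 3746925/9088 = 412.29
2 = 2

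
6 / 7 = 0.86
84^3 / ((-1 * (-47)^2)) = -592704 / 2209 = -268.31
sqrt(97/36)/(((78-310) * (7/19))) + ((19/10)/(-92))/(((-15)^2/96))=-19 * sqrt(97)/9744-76/8625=-0.03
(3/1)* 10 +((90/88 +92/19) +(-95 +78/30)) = -236317/4180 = -56.54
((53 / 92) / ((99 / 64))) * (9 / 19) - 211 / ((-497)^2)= 208449355 / 1187372263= 0.18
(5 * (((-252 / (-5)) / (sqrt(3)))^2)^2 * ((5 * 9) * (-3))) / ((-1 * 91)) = 1728324864 / 325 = 5317922.66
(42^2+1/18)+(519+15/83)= 3411155/1494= 2283.24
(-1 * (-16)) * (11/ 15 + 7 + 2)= 2336/ 15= 155.73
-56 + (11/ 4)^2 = -775/ 16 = -48.44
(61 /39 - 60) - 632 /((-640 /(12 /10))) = -446557 /7800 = -57.25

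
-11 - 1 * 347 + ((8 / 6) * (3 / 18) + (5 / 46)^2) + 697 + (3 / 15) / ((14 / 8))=226189231 / 666540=339.35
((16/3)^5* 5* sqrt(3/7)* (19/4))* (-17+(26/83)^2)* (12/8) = -1449854894080* sqrt(21)/3906063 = -1700963.30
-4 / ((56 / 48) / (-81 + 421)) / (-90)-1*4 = 188 / 21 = 8.95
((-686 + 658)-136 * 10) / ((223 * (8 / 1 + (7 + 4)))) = -0.33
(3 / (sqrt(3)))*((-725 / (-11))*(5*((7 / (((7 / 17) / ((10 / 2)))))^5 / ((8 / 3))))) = 48252952734375*sqrt(3) / 88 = 949733701717.69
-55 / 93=-0.59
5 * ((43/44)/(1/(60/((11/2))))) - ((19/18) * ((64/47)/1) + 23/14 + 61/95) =3375314923/68073390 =49.58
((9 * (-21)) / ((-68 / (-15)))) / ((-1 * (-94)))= -2835 / 6392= -0.44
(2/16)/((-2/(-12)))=3/4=0.75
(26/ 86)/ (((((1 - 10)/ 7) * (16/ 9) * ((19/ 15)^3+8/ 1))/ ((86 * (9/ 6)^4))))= -3553875/ 619136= -5.74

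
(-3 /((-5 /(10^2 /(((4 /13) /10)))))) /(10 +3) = 150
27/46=0.59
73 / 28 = 2.61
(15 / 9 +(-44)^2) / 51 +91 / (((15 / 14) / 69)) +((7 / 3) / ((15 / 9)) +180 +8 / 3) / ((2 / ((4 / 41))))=185284733 / 31365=5907.37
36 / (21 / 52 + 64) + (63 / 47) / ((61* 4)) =21679083 / 38406332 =0.56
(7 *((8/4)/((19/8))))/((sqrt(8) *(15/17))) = 476 *sqrt(2)/285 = 2.36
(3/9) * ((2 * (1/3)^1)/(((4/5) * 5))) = 0.06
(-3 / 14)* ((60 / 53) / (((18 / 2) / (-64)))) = 640 / 371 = 1.73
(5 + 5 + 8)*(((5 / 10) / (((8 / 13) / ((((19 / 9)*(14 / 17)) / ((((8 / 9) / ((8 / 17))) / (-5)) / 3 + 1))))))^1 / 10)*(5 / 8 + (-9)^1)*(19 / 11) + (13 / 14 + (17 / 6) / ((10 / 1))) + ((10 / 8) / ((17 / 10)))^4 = -29560699870883 / 728516933760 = -40.58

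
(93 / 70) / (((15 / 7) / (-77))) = -2387 / 50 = -47.74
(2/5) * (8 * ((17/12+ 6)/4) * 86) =7654/15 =510.27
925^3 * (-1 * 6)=-4748718750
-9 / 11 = -0.82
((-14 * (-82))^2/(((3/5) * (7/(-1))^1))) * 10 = -9413600/3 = -3137866.67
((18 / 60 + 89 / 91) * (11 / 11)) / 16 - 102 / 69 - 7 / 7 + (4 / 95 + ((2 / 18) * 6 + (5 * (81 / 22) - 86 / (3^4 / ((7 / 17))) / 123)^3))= 51297448616017895381661530615 / 8229397080470825787431904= 6233.44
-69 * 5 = -345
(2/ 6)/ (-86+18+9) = -1/ 177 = -0.01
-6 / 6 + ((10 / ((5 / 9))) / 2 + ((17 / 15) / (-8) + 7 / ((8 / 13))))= 19.23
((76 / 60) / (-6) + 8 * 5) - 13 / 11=38221 / 990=38.61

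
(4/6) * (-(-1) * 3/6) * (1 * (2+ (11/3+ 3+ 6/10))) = 139/45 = 3.09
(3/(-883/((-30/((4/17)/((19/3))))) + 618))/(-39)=-1615/12997868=-0.00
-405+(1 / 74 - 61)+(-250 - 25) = -54833 / 74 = -740.99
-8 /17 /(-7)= 0.07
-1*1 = -1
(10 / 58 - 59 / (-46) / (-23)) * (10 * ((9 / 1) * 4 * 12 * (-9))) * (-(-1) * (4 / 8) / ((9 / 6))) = -23191920 / 15341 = -1511.76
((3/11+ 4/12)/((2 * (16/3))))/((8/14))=35/352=0.10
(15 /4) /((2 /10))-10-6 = 11 /4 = 2.75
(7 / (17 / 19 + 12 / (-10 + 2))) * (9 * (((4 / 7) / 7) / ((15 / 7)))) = -456 / 115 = -3.97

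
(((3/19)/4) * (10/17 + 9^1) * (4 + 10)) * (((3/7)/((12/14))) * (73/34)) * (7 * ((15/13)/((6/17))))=8745765/67184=130.18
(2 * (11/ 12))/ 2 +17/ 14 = 179/ 84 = 2.13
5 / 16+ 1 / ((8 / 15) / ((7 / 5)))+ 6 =143 / 16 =8.94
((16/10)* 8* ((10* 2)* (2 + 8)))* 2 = 5120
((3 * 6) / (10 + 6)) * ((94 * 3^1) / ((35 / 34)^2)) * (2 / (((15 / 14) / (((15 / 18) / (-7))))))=-81498 / 1225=-66.53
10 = 10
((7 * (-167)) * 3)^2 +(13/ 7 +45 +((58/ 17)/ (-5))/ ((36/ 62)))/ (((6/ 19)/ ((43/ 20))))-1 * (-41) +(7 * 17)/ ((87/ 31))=229205047917311/ 18635400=12299443.42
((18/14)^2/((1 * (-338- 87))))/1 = -81/20825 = -0.00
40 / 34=20 / 17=1.18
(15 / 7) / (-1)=-15 / 7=-2.14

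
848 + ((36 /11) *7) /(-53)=494132 /583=847.57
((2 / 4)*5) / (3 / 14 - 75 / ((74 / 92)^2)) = -47915 / 2217693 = -0.02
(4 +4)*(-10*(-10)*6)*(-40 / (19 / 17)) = -3264000 / 19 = -171789.47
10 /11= 0.91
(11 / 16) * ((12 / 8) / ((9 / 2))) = 0.23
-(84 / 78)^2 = -196 / 169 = -1.16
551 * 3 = 1653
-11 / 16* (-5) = 55 / 16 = 3.44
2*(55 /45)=22 /9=2.44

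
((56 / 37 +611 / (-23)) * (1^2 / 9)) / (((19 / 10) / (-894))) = 63530620 / 48507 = 1309.72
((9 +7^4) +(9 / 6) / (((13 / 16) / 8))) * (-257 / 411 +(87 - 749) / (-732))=220543673 / 325923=676.67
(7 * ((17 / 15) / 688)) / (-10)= -0.00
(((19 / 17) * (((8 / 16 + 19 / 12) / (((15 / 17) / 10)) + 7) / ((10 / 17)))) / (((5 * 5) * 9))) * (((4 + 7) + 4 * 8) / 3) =450167 / 121500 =3.71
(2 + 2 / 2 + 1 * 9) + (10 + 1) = 23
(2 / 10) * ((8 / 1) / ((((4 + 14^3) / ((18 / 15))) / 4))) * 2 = 32 / 5725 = 0.01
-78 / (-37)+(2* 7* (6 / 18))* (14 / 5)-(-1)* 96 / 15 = 11974 / 555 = 21.57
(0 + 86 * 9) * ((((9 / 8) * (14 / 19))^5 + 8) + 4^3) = 71033952019005 / 1267762688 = 56030.95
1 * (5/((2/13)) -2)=61/2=30.50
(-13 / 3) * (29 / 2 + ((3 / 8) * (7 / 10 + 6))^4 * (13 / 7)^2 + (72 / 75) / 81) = -107046071440919 / 162570240000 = -658.46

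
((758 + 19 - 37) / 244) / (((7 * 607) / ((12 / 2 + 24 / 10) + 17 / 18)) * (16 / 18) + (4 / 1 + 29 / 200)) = 31117000 / 4189552529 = 0.01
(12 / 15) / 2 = 2 / 5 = 0.40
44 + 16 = 60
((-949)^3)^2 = 730461405459781801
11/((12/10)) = 55/6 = 9.17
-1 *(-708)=708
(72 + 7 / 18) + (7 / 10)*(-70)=421 / 18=23.39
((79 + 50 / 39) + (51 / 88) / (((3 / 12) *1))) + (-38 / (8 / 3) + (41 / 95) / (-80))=222831511 / 3260400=68.34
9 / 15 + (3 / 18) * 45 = 81 / 10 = 8.10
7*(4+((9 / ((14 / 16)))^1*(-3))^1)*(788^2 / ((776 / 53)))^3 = -13087985405039209992032 / 912673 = -14340278944418439.02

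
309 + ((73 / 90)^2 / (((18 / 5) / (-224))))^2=26369602669 / 13286025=1984.76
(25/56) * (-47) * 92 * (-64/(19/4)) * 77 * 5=190256000/19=10013473.68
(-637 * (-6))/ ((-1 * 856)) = -1911/ 428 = -4.46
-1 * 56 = -56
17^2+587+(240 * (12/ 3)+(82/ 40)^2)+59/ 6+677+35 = 2562.04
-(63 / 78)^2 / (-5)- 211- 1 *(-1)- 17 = -766819 / 3380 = -226.87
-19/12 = -1.58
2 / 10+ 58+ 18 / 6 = 306 / 5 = 61.20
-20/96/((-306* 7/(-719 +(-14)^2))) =-0.05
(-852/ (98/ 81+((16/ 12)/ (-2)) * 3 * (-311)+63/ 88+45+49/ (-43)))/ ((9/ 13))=-377204256/ 204679157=-1.84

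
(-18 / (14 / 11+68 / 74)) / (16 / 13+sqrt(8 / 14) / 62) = -7695688 / 1153133+57629 * sqrt(7) / 2306266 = -6.61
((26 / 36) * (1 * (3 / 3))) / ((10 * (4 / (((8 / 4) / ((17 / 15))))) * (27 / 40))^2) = 650 / 210681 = 0.00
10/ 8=1.25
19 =19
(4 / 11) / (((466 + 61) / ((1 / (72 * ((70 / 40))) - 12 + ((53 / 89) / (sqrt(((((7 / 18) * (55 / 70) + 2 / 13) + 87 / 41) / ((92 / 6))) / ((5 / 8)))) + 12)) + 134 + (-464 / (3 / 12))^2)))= 212 * sqrt(9108007935) / 25554677423 + 868107242 / 365211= 2377.00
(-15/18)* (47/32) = -235/192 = -1.22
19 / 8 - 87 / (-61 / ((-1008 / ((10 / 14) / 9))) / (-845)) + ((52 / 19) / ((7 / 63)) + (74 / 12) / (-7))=2980373290877 / 194712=15306572.22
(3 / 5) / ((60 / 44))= 11 / 25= 0.44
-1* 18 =-18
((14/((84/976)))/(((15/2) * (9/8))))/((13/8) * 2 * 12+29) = 1952/6885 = 0.28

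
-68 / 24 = -17 / 6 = -2.83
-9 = -9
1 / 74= 0.01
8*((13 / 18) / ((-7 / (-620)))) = 32240 / 63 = 511.75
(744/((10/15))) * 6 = 6696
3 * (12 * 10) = 360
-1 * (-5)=5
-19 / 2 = -9.50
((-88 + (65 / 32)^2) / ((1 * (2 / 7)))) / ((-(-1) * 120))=-200403 / 81920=-2.45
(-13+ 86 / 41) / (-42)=149 / 574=0.26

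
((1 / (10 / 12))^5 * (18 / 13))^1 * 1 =139968 / 40625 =3.45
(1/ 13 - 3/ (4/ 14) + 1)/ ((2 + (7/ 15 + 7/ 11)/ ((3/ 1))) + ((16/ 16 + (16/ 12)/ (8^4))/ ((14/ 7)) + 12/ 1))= -17740800/ 27991639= -0.63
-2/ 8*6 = -3/ 2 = -1.50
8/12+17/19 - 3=-82/57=-1.44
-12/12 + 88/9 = 79/9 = 8.78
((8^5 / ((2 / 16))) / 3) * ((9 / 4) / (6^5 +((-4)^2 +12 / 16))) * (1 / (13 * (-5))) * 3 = -2359296 / 2026115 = -1.16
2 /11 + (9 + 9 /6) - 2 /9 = 10.46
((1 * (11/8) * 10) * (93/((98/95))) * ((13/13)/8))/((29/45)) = 21866625/90944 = 240.44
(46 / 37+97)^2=13213225 / 1369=9651.73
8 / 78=4 / 39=0.10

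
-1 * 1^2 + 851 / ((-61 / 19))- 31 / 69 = -266.51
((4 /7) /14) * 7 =2 /7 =0.29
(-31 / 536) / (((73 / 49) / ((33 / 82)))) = -50127 / 3208496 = -0.02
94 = 94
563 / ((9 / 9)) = 563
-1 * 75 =-75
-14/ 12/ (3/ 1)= -7/ 18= -0.39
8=8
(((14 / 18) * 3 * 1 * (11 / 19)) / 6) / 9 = 77 / 3078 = 0.03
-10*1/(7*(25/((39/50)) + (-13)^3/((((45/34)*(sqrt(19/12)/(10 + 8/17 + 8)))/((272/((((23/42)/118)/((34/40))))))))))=765603515625/24638890916322190752078022811 + 548662585948152000*sqrt(57)/3519841559474598678868288973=0.00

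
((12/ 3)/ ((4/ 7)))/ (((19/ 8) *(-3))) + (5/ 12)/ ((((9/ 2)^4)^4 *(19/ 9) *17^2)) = -3332142081819717496/ 3391644618995152977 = -0.98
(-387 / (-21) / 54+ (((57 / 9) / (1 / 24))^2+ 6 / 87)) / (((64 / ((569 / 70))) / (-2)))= -9607396007 / 1636992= -5868.93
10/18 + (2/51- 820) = -125369/153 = -819.41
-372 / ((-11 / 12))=4464 / 11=405.82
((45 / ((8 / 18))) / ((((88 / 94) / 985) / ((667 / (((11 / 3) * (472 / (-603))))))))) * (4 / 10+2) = -13573903670055 / 228448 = -59417914.23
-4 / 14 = -2 / 7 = -0.29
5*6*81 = 2430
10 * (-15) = -150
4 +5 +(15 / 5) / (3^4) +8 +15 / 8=4085 / 216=18.91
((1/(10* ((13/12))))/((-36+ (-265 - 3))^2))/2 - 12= -72084477/6007040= -12.00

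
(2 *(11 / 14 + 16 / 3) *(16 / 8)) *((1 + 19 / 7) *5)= 66820 / 147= 454.56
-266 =-266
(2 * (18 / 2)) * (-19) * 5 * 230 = -393300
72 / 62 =1.16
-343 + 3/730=-250387/730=-343.00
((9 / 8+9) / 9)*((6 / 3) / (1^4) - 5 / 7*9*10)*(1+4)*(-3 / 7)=14715 / 98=150.15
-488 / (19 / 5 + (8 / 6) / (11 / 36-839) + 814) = -1207720 / 2023917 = -0.60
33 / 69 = 11 / 23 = 0.48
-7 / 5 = -1.40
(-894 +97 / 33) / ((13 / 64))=-1881920 / 429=-4386.76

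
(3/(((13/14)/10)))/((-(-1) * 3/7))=980/13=75.38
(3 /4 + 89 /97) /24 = 647 /9312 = 0.07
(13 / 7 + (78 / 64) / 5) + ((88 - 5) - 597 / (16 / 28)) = -1074807 / 1120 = -959.65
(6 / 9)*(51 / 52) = 17 / 26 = 0.65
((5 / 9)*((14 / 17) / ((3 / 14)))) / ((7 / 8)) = 1120 / 459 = 2.44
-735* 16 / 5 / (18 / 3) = -392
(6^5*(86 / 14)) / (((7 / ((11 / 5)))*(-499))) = -3678048 / 122255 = -30.09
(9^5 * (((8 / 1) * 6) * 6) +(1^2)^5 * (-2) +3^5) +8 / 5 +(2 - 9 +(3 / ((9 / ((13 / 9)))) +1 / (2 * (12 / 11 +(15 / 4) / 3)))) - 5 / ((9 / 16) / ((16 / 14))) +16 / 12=1655312052281 / 97335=17006339.47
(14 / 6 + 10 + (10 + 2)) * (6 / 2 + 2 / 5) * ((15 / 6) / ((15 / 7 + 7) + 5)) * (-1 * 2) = -8687 / 297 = -29.25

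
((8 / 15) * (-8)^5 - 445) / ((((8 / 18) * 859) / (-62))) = 2910.38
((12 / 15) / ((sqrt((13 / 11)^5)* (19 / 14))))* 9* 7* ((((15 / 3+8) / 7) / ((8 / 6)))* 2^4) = 731808* sqrt(143) / 16055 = 545.07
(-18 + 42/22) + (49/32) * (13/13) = -5125/352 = -14.56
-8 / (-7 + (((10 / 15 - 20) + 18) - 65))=6 / 55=0.11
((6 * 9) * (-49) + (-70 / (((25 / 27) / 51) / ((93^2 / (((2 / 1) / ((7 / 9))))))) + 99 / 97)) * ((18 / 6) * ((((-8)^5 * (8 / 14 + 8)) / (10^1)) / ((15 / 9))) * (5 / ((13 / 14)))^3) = 21817926621037854720 / 213109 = 102379189152207.81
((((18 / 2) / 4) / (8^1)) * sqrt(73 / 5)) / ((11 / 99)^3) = 6561 * sqrt(365) / 160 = 783.42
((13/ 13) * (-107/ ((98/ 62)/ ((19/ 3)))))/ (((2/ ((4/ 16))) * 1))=-63023/ 1176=-53.59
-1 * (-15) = 15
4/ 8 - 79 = -157/ 2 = -78.50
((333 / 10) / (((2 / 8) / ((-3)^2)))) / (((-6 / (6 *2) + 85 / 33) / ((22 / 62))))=204.93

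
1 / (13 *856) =1 / 11128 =0.00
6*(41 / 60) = 41 / 10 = 4.10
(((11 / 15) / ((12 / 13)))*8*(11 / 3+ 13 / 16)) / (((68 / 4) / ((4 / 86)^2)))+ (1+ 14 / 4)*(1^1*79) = 7016575 / 19737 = 355.50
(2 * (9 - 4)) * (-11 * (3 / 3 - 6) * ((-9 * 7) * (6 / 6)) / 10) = -3465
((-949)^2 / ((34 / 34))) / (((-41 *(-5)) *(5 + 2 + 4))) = 900601 / 2255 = 399.38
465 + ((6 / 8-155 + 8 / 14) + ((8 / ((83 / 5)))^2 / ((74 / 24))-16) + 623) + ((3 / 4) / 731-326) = 772657008602 / 1304287481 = 592.40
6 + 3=9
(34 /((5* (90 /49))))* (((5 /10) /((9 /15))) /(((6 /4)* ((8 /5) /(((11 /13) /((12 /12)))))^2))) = 503965 /876096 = 0.58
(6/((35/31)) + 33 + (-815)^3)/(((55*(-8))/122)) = 288942005956/1925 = 150099743.35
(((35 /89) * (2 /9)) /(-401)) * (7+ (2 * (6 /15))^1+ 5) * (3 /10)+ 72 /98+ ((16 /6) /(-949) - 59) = -1450524755213 /24893612835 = -58.27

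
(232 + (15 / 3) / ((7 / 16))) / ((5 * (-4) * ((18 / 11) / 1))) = -781 / 105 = -7.44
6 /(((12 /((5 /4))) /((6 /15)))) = 1 /4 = 0.25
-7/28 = -1/4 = -0.25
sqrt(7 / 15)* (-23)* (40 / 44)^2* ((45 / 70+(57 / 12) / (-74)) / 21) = -12535* sqrt(105) / 358974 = -0.36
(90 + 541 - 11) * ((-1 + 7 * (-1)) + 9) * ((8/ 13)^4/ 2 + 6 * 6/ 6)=107516680/ 28561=3764.46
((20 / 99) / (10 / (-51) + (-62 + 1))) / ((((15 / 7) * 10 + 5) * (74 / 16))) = -3808 / 140997417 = -0.00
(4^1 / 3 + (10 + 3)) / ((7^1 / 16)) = 688 / 21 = 32.76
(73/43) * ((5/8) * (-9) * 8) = -3285/43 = -76.40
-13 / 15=-0.87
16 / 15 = 1.07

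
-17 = -17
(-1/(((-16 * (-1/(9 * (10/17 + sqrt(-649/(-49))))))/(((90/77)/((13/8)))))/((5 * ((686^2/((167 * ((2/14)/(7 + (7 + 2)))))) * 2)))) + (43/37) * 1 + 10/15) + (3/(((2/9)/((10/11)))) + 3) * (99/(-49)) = -4356374400 * sqrt(649)/23881- 236952360427235/315444129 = -5398409.92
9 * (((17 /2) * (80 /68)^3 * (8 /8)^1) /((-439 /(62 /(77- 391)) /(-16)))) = -17856000 /19918747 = -0.90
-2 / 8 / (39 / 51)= -17 / 52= -0.33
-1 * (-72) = 72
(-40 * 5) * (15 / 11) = -3000 / 11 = -272.73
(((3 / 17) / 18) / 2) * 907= 907 / 204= 4.45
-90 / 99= -10 / 11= -0.91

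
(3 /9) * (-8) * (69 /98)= -92 /49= -1.88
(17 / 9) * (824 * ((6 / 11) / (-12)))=-7004 / 99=-70.75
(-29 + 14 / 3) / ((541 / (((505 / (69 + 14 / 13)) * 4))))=-1916980 / 1478553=-1.30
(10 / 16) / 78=5 / 624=0.01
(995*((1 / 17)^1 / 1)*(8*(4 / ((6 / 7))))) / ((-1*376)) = -13930 / 2397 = -5.81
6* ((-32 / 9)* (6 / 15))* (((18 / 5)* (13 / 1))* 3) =-29952 / 25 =-1198.08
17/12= 1.42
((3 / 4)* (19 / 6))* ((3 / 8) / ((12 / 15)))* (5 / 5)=285 / 256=1.11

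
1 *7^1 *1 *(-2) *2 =-28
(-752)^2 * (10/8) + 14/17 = 12016974/17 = 706880.82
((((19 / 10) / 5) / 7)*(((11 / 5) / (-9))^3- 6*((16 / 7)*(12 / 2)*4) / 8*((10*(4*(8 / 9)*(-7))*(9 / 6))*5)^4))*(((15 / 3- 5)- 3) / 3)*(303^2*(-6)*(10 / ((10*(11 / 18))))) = -17645152754073600515946178 / 721875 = -24443501650664727987.46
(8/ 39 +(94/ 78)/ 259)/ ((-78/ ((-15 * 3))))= 815/ 6734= 0.12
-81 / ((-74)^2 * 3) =-27 / 5476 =-0.00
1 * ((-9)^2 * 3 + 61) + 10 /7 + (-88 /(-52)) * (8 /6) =307.68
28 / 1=28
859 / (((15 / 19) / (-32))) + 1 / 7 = -3655889 / 105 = -34817.99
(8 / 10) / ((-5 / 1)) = -4 / 25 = -0.16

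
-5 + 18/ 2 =4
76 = 76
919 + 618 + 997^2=995546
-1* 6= -6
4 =4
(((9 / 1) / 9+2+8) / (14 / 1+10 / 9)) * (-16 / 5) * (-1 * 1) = 198 / 85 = 2.33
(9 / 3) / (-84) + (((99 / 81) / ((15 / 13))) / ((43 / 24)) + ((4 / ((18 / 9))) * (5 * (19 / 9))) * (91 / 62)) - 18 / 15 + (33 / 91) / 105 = 4637925269 / 152841780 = 30.34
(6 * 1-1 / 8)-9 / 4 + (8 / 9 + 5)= 685 / 72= 9.51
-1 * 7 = -7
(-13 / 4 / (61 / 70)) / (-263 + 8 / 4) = 455 / 31842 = 0.01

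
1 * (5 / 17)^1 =5 / 17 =0.29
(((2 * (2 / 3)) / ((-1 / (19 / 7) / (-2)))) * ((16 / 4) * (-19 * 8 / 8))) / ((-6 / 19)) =109744 / 63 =1741.97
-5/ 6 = -0.83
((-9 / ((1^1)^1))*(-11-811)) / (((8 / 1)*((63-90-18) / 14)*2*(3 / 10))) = -959 / 2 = -479.50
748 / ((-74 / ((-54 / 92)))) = 5049 / 851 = 5.93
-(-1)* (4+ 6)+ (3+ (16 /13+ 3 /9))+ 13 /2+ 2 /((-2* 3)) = 539 /26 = 20.73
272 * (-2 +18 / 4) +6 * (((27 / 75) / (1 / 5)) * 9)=3886 / 5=777.20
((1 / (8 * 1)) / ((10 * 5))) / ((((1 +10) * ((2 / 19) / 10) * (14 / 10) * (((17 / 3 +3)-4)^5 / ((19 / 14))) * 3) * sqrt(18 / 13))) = 9747 * sqrt(26) / 18552776704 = 0.00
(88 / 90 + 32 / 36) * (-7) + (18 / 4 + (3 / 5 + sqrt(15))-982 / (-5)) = 192.31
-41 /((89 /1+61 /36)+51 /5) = -7380 /18161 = -0.41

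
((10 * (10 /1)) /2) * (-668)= -33400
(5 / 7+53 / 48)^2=373321 / 112896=3.31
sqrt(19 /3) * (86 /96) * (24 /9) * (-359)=-15437 * sqrt(57) /54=-2158.27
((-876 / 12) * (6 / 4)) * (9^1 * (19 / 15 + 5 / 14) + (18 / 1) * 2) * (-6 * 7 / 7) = 2327751 / 70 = 33253.59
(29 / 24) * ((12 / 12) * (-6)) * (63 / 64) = -1827 / 256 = -7.14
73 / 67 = 1.09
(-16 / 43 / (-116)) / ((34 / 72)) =144 / 21199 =0.01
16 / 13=1.23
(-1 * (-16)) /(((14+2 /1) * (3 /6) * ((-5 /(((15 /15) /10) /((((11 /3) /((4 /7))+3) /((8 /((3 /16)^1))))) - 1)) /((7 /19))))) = 4326 /53675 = 0.08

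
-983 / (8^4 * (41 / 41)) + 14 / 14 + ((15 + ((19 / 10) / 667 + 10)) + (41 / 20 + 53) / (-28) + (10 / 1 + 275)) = 29527494617 / 95621120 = 308.80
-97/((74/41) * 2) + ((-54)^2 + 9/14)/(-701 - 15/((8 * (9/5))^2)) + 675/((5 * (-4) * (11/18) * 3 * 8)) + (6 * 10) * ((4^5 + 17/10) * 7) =23787841843950361/55222873552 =430760.67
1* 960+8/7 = 6728/7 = 961.14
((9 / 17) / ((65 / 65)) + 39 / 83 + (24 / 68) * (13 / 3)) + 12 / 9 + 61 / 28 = 715957 / 118524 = 6.04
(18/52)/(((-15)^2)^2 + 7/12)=54/7897591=0.00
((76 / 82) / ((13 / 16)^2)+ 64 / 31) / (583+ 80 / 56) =5215168 / 878742709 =0.01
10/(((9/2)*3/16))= 320/27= 11.85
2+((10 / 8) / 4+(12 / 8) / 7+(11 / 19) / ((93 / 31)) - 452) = -2868205 / 6384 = -449.28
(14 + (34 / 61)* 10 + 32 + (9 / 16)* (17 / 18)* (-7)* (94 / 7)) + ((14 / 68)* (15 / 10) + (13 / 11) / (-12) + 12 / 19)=25781047 / 10403184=2.48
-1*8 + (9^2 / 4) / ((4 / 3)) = 115 / 16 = 7.19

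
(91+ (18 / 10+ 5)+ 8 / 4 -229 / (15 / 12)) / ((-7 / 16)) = 6672 / 35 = 190.63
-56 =-56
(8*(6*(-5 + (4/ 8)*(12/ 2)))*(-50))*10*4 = 192000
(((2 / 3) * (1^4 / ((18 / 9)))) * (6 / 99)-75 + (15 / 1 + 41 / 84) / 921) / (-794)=21264599 / 225232392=0.09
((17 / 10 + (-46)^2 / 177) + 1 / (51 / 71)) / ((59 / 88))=6640524 / 295885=22.44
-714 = -714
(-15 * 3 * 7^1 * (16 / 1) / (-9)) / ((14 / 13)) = 520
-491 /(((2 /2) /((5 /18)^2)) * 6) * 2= -12275 /972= -12.63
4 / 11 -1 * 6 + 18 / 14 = -335 / 77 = -4.35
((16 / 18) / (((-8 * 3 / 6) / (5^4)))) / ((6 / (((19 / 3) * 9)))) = -11875 / 9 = -1319.44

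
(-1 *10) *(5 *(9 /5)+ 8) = -170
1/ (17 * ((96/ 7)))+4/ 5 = 0.80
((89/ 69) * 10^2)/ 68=2225/ 1173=1.90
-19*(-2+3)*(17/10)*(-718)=115957/5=23191.40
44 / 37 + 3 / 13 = 1.42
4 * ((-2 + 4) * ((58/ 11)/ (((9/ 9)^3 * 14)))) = 232/ 77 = 3.01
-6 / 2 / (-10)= 3 / 10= 0.30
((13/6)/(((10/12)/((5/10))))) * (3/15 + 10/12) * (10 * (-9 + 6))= -403/10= -40.30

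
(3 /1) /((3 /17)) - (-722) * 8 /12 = 1495 /3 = 498.33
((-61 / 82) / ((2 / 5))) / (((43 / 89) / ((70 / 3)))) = -950075 / 10578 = -89.82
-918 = -918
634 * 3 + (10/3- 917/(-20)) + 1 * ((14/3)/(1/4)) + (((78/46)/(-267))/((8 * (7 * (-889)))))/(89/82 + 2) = 63485028899893/32228356930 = 1969.85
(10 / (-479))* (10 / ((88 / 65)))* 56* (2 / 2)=-45500 / 5269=-8.64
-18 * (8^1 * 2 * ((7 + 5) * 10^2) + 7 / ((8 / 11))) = -1383093 / 4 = -345773.25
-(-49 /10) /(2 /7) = 343 /20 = 17.15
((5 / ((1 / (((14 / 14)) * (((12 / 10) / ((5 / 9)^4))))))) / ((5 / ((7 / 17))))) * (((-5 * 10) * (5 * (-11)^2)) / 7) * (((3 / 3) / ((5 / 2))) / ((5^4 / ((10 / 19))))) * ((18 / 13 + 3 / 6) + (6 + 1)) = -4401276264 / 65609375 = -67.08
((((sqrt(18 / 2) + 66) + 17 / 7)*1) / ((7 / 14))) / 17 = 1000 / 119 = 8.40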